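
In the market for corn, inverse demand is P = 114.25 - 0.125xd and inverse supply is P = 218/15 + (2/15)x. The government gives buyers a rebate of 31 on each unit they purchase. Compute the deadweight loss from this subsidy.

Pre-subsidy: 114.25 - 0.125x = 218/15 + (2/15)x gives x* = 386 and P* = 66.
With the rebate, buyers effectively pay Pb = Ps − 31, where Ps is the price sellers receive.
On the curves, Pb = 114.25 - 0.125x and Ps = 218/15 + (2/15)x; the wedge Ps − Pb = 31 gives 218/15 + (2/15)x − (114.25 - 0.125x) = 31, so x' = 506.
Then Pb = 114.25 − 0.125·506 = 51 and Ps = 218/15 + (2/15)·506 = 82.
The subsidy expands output by 506 − 386 = 120 past the efficient level; on those units the gap between marginal cost and willingness to pay runs from 0 up to 31.
DWL = ½ × 31 × 120 = 1860.

Deadweight loss = 1860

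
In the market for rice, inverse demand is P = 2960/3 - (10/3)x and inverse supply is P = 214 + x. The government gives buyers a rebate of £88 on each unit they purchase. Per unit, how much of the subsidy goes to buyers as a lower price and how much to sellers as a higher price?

Pre-subsidy: 2960/3 - (10/3)x = 214 + x gives x* = 2318/13 and P* = 5100/13.
With the rebate, buyers effectively pay Pb = Ps − 88, where Ps is the price sellers receive.
On the curves, Pb = 2960/3 - (10/3)x and Ps = 214 + x; the wedge Ps − Pb = 88 gives 214 + x − (2960/3 - (10/3)x) = 88, so x' = 2582/13.
Then Pb = 2960/3 − (10/3)·(2582/13) = 4220/13 and Ps = 214 + 1·(2582/13) = 5364/13.
Buyers' price falls by P* − Pb = 5100/13 − 4220/13 = 880/13; sellers' price rises by Ps − P* = 5364/13 − 5100/13 = 264/13.

Buyers gain 880/13 per unit; sellers gain 264/13 per unit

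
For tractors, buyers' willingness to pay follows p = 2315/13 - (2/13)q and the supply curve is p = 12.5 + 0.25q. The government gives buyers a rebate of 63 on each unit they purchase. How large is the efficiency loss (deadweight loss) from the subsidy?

Deadweight loss = 4914

Pre-subsidy: 2315/13 - (2/13)q = 12.5 + 0.25q gives q* = 410 and p* = 115.
With the rebate, buyers effectively pay pb = ps − 63, where ps is the price sellers receive.
On the curves, pb = 2315/13 - (2/13)q and ps = 12.5 + 0.25q; the wedge ps − pb = 63 gives 12.5 + 0.25q − (2315/13 - (2/13)q) = 63, so q' = 566.
Then pb = 2315/13 − (2/13)·566 = 91 and ps = 12.5 + 0.25·566 = 154.
The subsidy expands output by 566 − 410 = 156 past the efficient level; on those units the gap between marginal cost and willingness to pay runs from 0 up to 63.
DWL = ½ × 63 × 156 = 4914.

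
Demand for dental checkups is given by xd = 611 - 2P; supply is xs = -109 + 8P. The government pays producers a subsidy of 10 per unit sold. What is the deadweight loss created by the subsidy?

Deadweight loss = 80

Pre-subsidy: 611 - 2P = -109 + 8P gives P* = 72, x* = 467.
With the subsidy, sellers receive Ps = Pb + 10 for each unit, where Pb is the price buyers pay.
Supply in terms of Pb becomes xs = -109 + 8(Pb + 10) = -29 + 8Pb. Setting this equal to demand: 611 - 2Pb = -29 + 8Pb, so Pb = 64.
Sellers receive Ps = 64 + 10 = 74; x' = 611 − 2·64 = 483.
The subsidy expands output by 483 − 467 = 16 past the efficient level; on those units the gap between marginal cost and willingness to pay runs from 0 up to 10.
DWL = ½ × 10 × 16 = 80.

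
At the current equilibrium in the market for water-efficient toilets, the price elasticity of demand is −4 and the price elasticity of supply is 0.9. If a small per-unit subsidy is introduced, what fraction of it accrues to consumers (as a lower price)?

For a small subsidy around the equilibrium, the benefit split depends on the relative slopes, which at a point are proportional to the elasticities.
Buyer share = εs/(εs + |εd|) = 0.9/(0.9 + 4) = 9/49; seller share = |εd|/(εs + |εd|) = 40/49.

Consumer share = 9/49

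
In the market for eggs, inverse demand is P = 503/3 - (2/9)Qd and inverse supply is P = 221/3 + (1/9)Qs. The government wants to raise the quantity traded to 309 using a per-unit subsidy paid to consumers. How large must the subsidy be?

At Q = 309, from the demand curve buyers pay Pb = 503/3 − (2/9)·309 = 99; from the supply curve sellers need Ps = 221/3 + (1/9)·309 = 108.
The subsidy must fill the gap: s = Ps − Pb = 108 − 99 = 9.

Required subsidy s = 9 per unit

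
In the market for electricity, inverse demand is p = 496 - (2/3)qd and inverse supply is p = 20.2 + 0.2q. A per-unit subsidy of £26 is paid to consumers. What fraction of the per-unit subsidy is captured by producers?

Pre-subsidy: 496 - (2/3)q = 20.2 + 0.2q gives q* = 549 and p* = 130.
With the rebate, buyers effectively pay pb = ps − 26, where ps is the price sellers receive.
On the curves, pb = 496 - (2/3)q and ps = 20.2 + 0.2q; the wedge ps − pb = 26 gives 20.2 + 0.2q − (496 - (2/3)q) = 26, so q' = 579.
Then pb = 496 − (2/3)·579 = 110 and ps = 20.2 + 0.2·579 = 136.
Buyers' price falls by p* − pb = 130 − 110 = 20; sellers' price rises by ps − p* = 136 − 130 = 6.
So producers capture 6/26 = 3/13 of each unit of subsidy.

Producer share = 3/13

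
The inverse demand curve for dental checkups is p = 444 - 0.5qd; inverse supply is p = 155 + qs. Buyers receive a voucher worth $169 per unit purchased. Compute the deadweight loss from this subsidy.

Deadweight loss = 28561/3

Pre-subsidy: 444 - 0.5q = 155 + q gives q* = 578/3 and p* = 1043/3.
With the rebate, buyers effectively pay pb = ps − 169, where ps is the price sellers receive.
On the curves, pb = 444 - 0.5q and ps = 155 + q; the wedge ps − pb = 169 gives 155 + q − (444 - 0.5q) = 169, so q' = 916/3.
Then pb = 444 − 0.5·(916/3) = 874/3 and ps = 155 + 1·(916/3) = 1381/3.
The subsidy expands output by 916/3 − 578/3 = 338/3 past the efficient level; on those units the gap between marginal cost and willingness to pay runs from 0 up to 169.
DWL = ½ × 169 × 338/3 = 28561/3.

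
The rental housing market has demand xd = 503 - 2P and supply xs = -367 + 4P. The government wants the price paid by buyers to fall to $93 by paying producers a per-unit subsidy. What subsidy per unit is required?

At a buyer price of 93, quantity demanded is 503 − 2·93 = 317.
Sellers supply 317 only when they receive Ps with -367 + 4·Ps = 317, i.e. Ps = 171.
s = Ps − Pb = 171 − 93 = 78.

Required subsidy s = $78 per unit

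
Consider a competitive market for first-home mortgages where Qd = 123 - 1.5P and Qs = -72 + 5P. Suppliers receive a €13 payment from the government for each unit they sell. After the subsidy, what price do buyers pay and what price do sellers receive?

Buyers pay €20; sellers receive €33

Pre-subsidy: 123 - 1.5P = -72 + 5P gives P* = 30, Q* = 78.
With the subsidy, sellers receive Ps = Pb + 13 for each unit, where Pb is the price buyers pay.
Supply in terms of Pb becomes Qs = -72 + 5(Pb + 13) = -7 + 5Pb. Setting this equal to demand: 123 - 1.5Pb = -7 + 5Pb, so Pb = 20.
Sellers receive Ps = 20 + 13 = 33; Q' = 123 − 1.5·20 = 93.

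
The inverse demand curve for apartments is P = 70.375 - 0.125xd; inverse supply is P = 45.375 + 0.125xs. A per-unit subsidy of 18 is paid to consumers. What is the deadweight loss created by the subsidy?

Deadweight loss = 648

Pre-subsidy: 70.375 - 0.125x = 45.375 + 0.125x gives x* = 100 and P* = 57.875.
With the rebate, buyers effectively pay Pb = Ps − 18, where Ps is the price sellers receive.
On the curves, Pb = 70.375 - 0.125x and Ps = 45.375 + 0.125x; the wedge Ps − Pb = 18 gives 45.375 + 0.125x − (70.375 - 0.125x) = 18, so x' = 172.
Then Pb = 70.375 − 0.125·172 = 48.875 and Ps = 45.375 + 0.125·172 = 66.875.
The subsidy expands output by 172 − 100 = 72 past the efficient level; on those units the gap between marginal cost and willingness to pay runs from 0 up to 18.
DWL = ½ × 18 × 72 = 648.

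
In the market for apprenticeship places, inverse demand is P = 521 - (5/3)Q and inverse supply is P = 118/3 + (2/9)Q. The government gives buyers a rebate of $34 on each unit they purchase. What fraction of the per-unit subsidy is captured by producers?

Pre-subsidy: 521 - (5/3)Q = 118/3 + (2/9)Q gives Q* = 255 and P* = 96.
With the rebate, buyers effectively pay Pb = Ps − 34, where Ps is the price sellers receive.
On the curves, Pb = 521 - (5/3)Q and Ps = 118/3 + (2/9)Q; the wedge Ps − Pb = 34 gives 118/3 + (2/9)Q − (521 - (5/3)Q) = 34, so Q' = 273.
Then Pb = 521 − (5/3)·273 = 66 and Ps = 118/3 + (2/9)·273 = 100.
Buyers' price falls by P* − Pb = 96 − 66 = 30; sellers' price rises by Ps − P* = 100 − 96 = 4.
So producers capture 4/34 = 2/17 of each unit of subsidy.

Producer share = 2/17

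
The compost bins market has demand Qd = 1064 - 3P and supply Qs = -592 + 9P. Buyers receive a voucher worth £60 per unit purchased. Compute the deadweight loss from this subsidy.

Deadweight loss = £4050

Pre-subsidy: 1064 - 3P = -592 + 9P gives P* = 138, Q* = 650.
With the rebate, buyers effectively pay Pb = Ps − 60, where Ps is the price sellers receive.
Demand in terms of Ps becomes Qd = 1064 − 3(Ps − 60) = 1244 - 3Ps. Setting this equal to supply: 1244 - 3Ps = -592 + 9Ps, so Ps = 153.
Buyers pay Pb = 153 − 60 = 93; Q' = -592 + 9·153 = 785.
The subsidy expands output by 785 − 650 = 135 past the efficient level; on those units the gap between marginal cost and willingness to pay runs from 0 up to 60.
DWL = ½ × 60 × 135 = 4050.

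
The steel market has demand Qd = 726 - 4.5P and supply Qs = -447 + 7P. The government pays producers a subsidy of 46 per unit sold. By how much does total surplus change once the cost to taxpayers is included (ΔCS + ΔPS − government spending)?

Net change in total surplus = -2898

Pre-subsidy: 726 - 4.5P = -447 + 7P gives P* = 102, Q* = 267.
With the subsidy, sellers receive Ps = Pb + 46 for each unit, where Pb is the price buyers pay.
Supply in terms of Pb becomes Qs = -447 + 7(Pb + 46) = -125 + 7Pb. Setting this equal to demand: 726 - 4.5Pb = -125 + 7Pb, so Pb = 74.
Sellers receive Ps = 74 + 46 = 120; Q' = 726 − 4.5·74 = 393.
ΔCS = ½(267 + 393)(102 − 74) = 9240; ΔPS = ½(267 + 393)(120 − 102) = 5940.
Government spending = 46 × 393 = 18078.
Net change = 9240 + 5940 − 18078 = -2898. The loss equals the DWL triangle ½·46·126.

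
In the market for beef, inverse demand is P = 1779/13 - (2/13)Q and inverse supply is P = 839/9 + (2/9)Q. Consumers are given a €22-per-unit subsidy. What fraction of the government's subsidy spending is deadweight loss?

Pre-subsidy: 1779/13 - (2/13)Q = 839/9 + (2/9)Q gives Q* = 116 and P* = 119.
With the rebate, buyers effectively pay Pb = Ps − 22, where Ps is the price sellers receive.
On the curves, Pb = 1779/13 - (2/13)Q and Ps = 839/9 + (2/9)Q; the wedge Ps − Pb = 22 gives 839/9 + (2/9)Q − (1779/13 - (2/13)Q) = 22, so Q' = 174.5.
Then Pb = 1779/13 − (2/13)·174.5 = 110 and Ps = 839/9 + (2/9)·174.5 = 132.
ΔCS = ½(116 + 174.5)(119 − 110) = 1307.25; ΔPS = ½(116 + 174.5)(132 − 119) = 1888.25.
Government spending = 22 × 174.5 = 3839.
DWL = ½ × 22 × (174.5 − 116) = 643.5; fraction = 643.5 / 3839 = 117/698.

DWL / government spending = 117/698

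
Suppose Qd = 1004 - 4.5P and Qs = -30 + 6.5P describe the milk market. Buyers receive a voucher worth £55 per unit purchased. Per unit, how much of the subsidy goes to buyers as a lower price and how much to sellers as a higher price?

Buyers gain £32.5 per unit; sellers gain £22.5 per unit

Pre-subsidy: 1004 - 4.5P = -30 + 6.5P gives P* = 94, Q* = 581.
With the rebate, buyers effectively pay Pb = Ps − 55, where Ps is the price sellers receive.
Demand in terms of Ps becomes Qd = 1004 − 4.5(Ps − 55) = 1251.5 - 4.5Ps. Setting this equal to supply: 1251.5 - 4.5Ps = -30 + 6.5Ps, so Ps = 116.5.
Buyers pay Pb = 116.5 − 55 = 61.5; Q' = -30 + 6.5·116.5 = 727.25.
Buyers' price falls by P* − Pb = 94 − 61.5 = 32.5; sellers' price rises by Ps − P* = 116.5 − 94 = 22.5.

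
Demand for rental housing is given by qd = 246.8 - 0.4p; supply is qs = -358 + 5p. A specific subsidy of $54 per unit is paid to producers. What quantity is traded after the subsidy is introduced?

q' = 222

Pre-subsidy: 246.8 - 0.4p = -358 + 5p gives p* = 112, q* = 202.
With the subsidy, sellers receive ps = pb + 54 for each unit, where pb is the price buyers pay.
Supply in terms of pb becomes qs = -358 + 5(pb + 54) = -88 + 5pb. Setting this equal to demand: 246.8 - 0.4pb = -88 + 5pb, so pb = 62.
Sellers receive ps = 62 + 54 = 116; q' = 246.8 − 0.4·62 = 222.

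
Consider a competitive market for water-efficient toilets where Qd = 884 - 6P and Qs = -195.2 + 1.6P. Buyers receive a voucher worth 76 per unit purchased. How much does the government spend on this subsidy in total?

Pre-subsidy: 884 - 6P = -195.2 + 1.6P gives P* = 142, Q* = 32.
With the rebate, buyers effectively pay Pb = Ps − 76, where Ps is the price sellers receive.
Demand in terms of Ps becomes Qd = 884 − 6(Ps − 76) = 1340 - 6Ps. Setting this equal to supply: 1340 - 6Ps = -195.2 + 1.6Ps, so Ps = 202.
Buyers pay Pb = 202 − 76 = 126; Q' = -195.2 + 1.6·202 = 128.
Government outlay = subsidy × quantity = 76 × 128 = 9728.

Government cost = 9728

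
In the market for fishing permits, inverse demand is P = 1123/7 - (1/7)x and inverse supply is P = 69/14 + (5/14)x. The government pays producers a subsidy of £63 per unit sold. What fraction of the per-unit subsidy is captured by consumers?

Consumer share = 2/7

Pre-subsidy: 1123/7 - (1/7)x = 69/14 + (5/14)x gives x* = 311 and P* = 116.
With the subsidy, sellers receive Ps = Pb + 63 for each unit, where Pb is the price buyers pay.
On the curves, Pb = 1123/7 - (1/7)x and Ps = 69/14 + (5/14)x; the wedge Ps − Pb = 63 gives 69/14 + (5/14)x − (1123/7 - (1/7)x) = 63, so x' = 437.
Then Pb = 1123/7 − (1/7)·437 = 98 and Ps = 69/14 + (5/14)·437 = 161.
Buyers' price falls by P* − Pb = 116 − 98 = 18; sellers' price rises by Ps − P* = 161 − 116 = 45.
So consumers capture 18/63 = 2/7 of each unit of subsidy.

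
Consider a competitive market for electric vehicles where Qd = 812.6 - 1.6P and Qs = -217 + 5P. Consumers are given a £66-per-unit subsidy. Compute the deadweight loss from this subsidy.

Pre-subsidy: 812.6 - 1.6P = -217 + 5P gives P* = 156, Q* = 563.
With the rebate, buyers effectively pay Pb = Ps − 66, where Ps is the price sellers receive.
Demand in terms of Ps becomes Qd = 812.6 − 1.6(Ps − 66) = 918.2 - 1.6Ps. Setting this equal to supply: 918.2 - 1.6Ps = -217 + 5Ps, so Ps = 172.
Buyers pay Pb = 172 − 66 = 106; Q' = -217 + 5·172 = 643.
The subsidy expands output by 643 − 563 = 80 past the efficient level; on those units the gap between marginal cost and willingness to pay runs from 0 up to 66.
DWL = ½ × 66 × 80 = 2640.

Deadweight loss = £2640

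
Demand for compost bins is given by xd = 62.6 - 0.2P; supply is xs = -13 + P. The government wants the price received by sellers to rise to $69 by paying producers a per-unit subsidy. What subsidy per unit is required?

Required subsidy s = $36 per unit

At a seller price of 69, quantity supplied is -13 + 1·69 = 56.
Buyers absorb 56 only when they pay Pb with 62.6 − 0.2·Pb = 56, i.e. Pb = 33.
s = Ps − Pb = 69 − 33 = 36.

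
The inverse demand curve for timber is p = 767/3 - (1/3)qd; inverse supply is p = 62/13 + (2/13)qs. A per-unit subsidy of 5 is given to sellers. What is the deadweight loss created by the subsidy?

Pre-subsidy: 767/3 - (1/3)q = 62/13 + (2/13)q gives q* = 515 and p* = 84.
With the subsidy, sellers receive ps = pb + 5 for each unit, where pb is the price buyers pay.
On the curves, pb = 767/3 - (1/3)q and ps = 62/13 + (2/13)q; the wedge ps − pb = 5 gives 62/13 + (2/13)q − (767/3 - (1/3)q) = 5, so q' = 9980/19.
Then pb = 767/3 − (1/3)·(9980/19) = 1531/19 and ps = 62/13 + (2/13)·(9980/19) = 1626/19.
The subsidy expands output by 9980/19 − 515 = 195/19 past the efficient level; on those units the gap between marginal cost and willingness to pay runs from 0 up to 5.
DWL = ½ × 5 × 195/19 = 975/38.

Deadweight loss = 975/38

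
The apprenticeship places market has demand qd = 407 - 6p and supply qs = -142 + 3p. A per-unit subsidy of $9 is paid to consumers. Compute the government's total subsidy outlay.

Pre-subsidy: 407 - 6p = -142 + 3p gives p* = 61, q* = 41.
With the rebate, buyers effectively pay pb = ps − 9, where ps is the price sellers receive.
Demand in terms of ps becomes qd = 407 − 6(ps − 9) = 461 - 6ps. Setting this equal to supply: 461 - 6ps = -142 + 3ps, so ps = 67.
Buyers pay pb = 67 − 9 = 58; q' = -142 + 3·67 = 59.
Government outlay = subsidy × quantity = 9 × 59 = 531.

Government cost = $531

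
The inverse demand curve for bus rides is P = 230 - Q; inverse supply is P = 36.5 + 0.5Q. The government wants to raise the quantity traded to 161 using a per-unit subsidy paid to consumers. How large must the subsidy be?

At Q = 161, from the demand curve buyers pay Pb = 230 − 1·161 = 69; from the supply curve sellers need Ps = 36.5 + 0.5·161 = 117.
The subsidy must fill the gap: s = Ps − Pb = 117 − 69 = 48.

Required subsidy s = 48 per unit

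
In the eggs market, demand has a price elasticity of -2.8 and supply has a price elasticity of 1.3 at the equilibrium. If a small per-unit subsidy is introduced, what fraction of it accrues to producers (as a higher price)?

Producer share = 28/41

For a small subsidy around the equilibrium, the benefit split depends on the relative slopes, which at a point are proportional to the elasticities.
Buyer share = εs/(εs + |εd|) = 1.3/(1.3 + 2.8) = 13/41; seller share = |εd|/(εs + |εd|) = 28/41.
So producers capture 28/41 of the subsidy.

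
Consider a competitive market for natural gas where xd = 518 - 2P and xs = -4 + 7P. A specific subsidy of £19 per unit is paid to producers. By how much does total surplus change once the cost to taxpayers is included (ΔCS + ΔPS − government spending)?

Pre-subsidy: 518 - 2P = -4 + 7P gives P* = 58, x* = 402.
With the subsidy, sellers receive Ps = Pb + 19 for each unit, where Pb is the price buyers pay.
Supply in terms of Pb becomes xs = -4 + 7(Pb + 19) = 129 + 7Pb. Setting this equal to demand: 518 - 2Pb = 129 + 7Pb, so Pb = 389/9.
Sellers receive Ps = 389/9 + 19 = 560/9; x' = 518 − 2·(389/9) = 3884/9.
ΔCS = ½(402 + 3884/9)(58 − 389/9) = 498883/81; ΔPS = ½(402 + 3884/9)(560/9 − 58) = 142538/81.
Government spending = 19 × 3884/9 = 73796/9.
Net change = 498883/81 + 142538/81 − 73796/9 = -2527/9. The loss equals the DWL triangle ½·19·266/9.

Net change in total surplus = -2527/9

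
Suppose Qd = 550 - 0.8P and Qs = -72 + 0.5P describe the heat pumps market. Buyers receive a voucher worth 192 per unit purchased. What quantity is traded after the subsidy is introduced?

Pre-subsidy: 550 - 0.8P = -72 + 0.5P gives P* = 6220/13, Q* = 2174/13.
With the rebate, buyers effectively pay Pb = Ps − 192, where Ps is the price sellers receive.
Demand in terms of Ps becomes Qd = 550 − 0.8(Ps − 192) = 703.6 - 0.8Ps. Setting this equal to supply: 703.6 - 0.8Ps = -72 + 0.5Ps, so Ps = 7756/13.
Buyers pay Pb = 7756/13 − 192 = 5260/13; Q' = -72 + 0.5·(7756/13) = 2942/13.

Q' = 2942/13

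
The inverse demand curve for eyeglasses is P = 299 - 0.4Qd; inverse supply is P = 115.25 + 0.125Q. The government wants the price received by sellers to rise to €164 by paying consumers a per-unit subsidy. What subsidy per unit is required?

At a seller price of 164, quantity supplied is -922 + 8·164 = 390.
Buyers absorb 390 only when they pay Pb = 299 − 0.4·390 = 143.
s = Ps − Pb = 164 − 143 = 21.

Required subsidy s = €21 per unit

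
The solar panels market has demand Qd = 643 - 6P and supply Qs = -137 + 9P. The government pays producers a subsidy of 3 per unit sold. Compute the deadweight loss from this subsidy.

Deadweight loss = 16.2

Pre-subsidy: 643 - 6P = -137 + 9P gives P* = 52, Q* = 331.
With the subsidy, sellers receive Ps = Pb + 3 for each unit, where Pb is the price buyers pay.
Supply in terms of Pb becomes Qs = -137 + 9(Pb + 3) = -110 + 9Pb. Setting this equal to demand: 643 - 6Pb = -110 + 9Pb, so Pb = 50.2.
Sellers receive Ps = 50.2 + 3 = 53.2; Q' = 643 − 6·50.2 = 341.8.
The subsidy expands output by 341.8 − 331 = 10.8 past the efficient level; on those units the gap between marginal cost and willingness to pay runs from 0 up to 3.
DWL = ½ × 3 × 10.8 = 16.2.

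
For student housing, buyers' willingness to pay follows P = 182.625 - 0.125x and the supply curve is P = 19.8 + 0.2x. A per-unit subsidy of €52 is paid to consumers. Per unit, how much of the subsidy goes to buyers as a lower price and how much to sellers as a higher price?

Pre-subsidy: 182.625 - 0.125x = 19.8 + 0.2x gives x* = 501 and P* = 120.
With the rebate, buyers effectively pay Pb = Ps − 52, where Ps is the price sellers receive.
On the curves, Pb = 182.625 - 0.125x and Ps = 19.8 + 0.2x; the wedge Ps − Pb = 52 gives 19.8 + 0.2x − (182.625 - 0.125x) = 52, so x' = 661.
Then Pb = 182.625 − 0.125·661 = 100 and Ps = 19.8 + 0.2·661 = 152.
Buyers' price falls by P* − Pb = 120 − 100 = 20; sellers' price rises by Ps − P* = 152 − 120 = 32.

Buyers gain €20 per unit; sellers gain €32 per unit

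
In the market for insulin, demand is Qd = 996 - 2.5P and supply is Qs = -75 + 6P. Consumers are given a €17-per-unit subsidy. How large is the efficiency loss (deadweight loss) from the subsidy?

Deadweight loss = €255

Pre-subsidy: 996 - 2.5P = -75 + 6P gives P* = 126, Q* = 681.
With the rebate, buyers effectively pay Pb = Ps − 17, where Ps is the price sellers receive.
Demand in terms of Ps becomes Qd = 996 − 2.5(Ps − 17) = 1038.5 - 2.5Ps. Setting this equal to supply: 1038.5 - 2.5Ps = -75 + 6Ps, so Ps = 131.
Buyers pay Pb = 131 − 17 = 114; Q' = -75 + 6·131 = 711.
The subsidy expands output by 711 − 681 = 30 past the efficient level; on those units the gap between marginal cost and willingness to pay runs from 0 up to 17.
DWL = ½ × 17 × 30 = 255.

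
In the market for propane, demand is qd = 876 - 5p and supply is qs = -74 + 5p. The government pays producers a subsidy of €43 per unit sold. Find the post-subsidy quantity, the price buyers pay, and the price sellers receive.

Pre-subsidy: 876 - 5p = -74 + 5p gives p* = 95, q* = 401.
With the subsidy, sellers receive ps = pb + 43 for each unit, where pb is the price buyers pay.
Supply in terms of pb becomes qs = -74 + 5(pb + 43) = 141 + 5pb. Setting this equal to demand: 876 - 5pb = 141 + 5pb, so pb = 73.5.
Sellers receive ps = 73.5 + 43 = 116.5; q' = 876 − 5·73.5 = 508.5.

q' = 508.5; buyers pay €73.5; sellers receive €116.5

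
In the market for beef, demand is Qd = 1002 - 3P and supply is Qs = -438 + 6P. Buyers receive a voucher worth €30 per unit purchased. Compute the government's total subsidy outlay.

Pre-subsidy: 1002 - 3P = -438 + 6P gives P* = 160, Q* = 522.
With the rebate, buyers effectively pay Pb = Ps − 30, where Ps is the price sellers receive.
Demand in terms of Ps becomes Qd = 1002 − 3(Ps − 30) = 1092 - 3Ps. Setting this equal to supply: 1092 - 3Ps = -438 + 6Ps, so Ps = 170.
Buyers pay Pb = 170 − 30 = 140; Q' = -438 + 6·170 = 582.
Government outlay = subsidy × quantity = 30 × 582 = 17460.

Government cost = €17460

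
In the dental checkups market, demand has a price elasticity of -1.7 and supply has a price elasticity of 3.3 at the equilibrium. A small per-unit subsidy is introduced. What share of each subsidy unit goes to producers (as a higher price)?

For a small subsidy around the equilibrium, the benefit split depends on the relative slopes, which at a point are proportional to the elasticities.
Buyer share = εs/(εs + |εd|) = 3.3/(3.3 + 1.7) = 0.66; seller share = |εd|/(εs + |εd|) = 0.34.
So producers capture 0.34 of the subsidy.

Producer share = 0.34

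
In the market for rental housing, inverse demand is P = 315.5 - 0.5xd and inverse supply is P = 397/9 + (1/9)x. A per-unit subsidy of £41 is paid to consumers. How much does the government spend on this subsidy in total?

Pre-subsidy: 315.5 - 0.5x = 397/9 + (1/9)x gives x* = 4885/11 and P* = 1028/11.
With the rebate, buyers effectively pay Pb = Ps − 41, where Ps is the price sellers receive.
On the curves, Pb = 315.5 - 0.5x and Ps = 397/9 + (1/9)x; the wedge Ps − Pb = 41 gives 397/9 + (1/9)x − (315.5 - 0.5x) = 41, so x' = 5623/11.
Then Pb = 315.5 − 0.5·(5623/11) = 659/11 and Ps = 397/9 + (1/9)·(5623/11) = 1110/11.
Government outlay = subsidy × quantity = 41 × 5623/11 = 230543/11.

Government cost = 230543/11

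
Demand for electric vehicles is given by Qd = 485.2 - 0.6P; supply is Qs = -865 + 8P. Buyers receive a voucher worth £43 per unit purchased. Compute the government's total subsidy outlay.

Pre-subsidy: 485.2 - 0.6P = -865 + 8P gives P* = 157, Q* = 391.
With the rebate, buyers effectively pay Pb = Ps − 43, where Ps is the price sellers receive.
Demand in terms of Ps becomes Qd = 485.2 − 0.6(Ps − 43) = 511 - 0.6Ps. Setting this equal to supply: 511 - 0.6Ps = -865 + 8Ps, so Ps = 160.
Buyers pay Pb = 160 − 43 = 117; Q' = -865 + 8·160 = 415.
Government outlay = subsidy × quantity = 43 × 415 = 17845.

Government cost = £17845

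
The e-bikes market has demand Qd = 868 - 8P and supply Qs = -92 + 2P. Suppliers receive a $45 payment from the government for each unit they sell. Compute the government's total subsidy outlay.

Government cost = $7740

Pre-subsidy: 868 - 8P = -92 + 2P gives P* = 96, Q* = 100.
With the subsidy, sellers receive Ps = Pb + 45 for each unit, where Pb is the price buyers pay.
Supply in terms of Pb becomes Qs = -92 + 2(Pb + 45) = -2 + 2Pb. Setting this equal to demand: 868 - 8Pb = -2 + 2Pb, so Pb = 87.
Sellers receive Ps = 87 + 45 = 132; Q' = 868 − 8·87 = 172.
Government outlay = subsidy × quantity = 45 × 172 = 7740.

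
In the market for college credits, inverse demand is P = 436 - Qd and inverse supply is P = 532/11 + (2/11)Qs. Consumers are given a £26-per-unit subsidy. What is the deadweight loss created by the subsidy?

Pre-subsidy: 436 - Q = 532/11 + (2/11)Q gives Q* = 328 and P* = 108.
With the rebate, buyers effectively pay Pb = Ps − 26, where Ps is the price sellers receive.
On the curves, Pb = 436 - Q and Ps = 532/11 + (2/11)Q; the wedge Ps − Pb = 26 gives 532/11 + (2/11)Q − (436 - Q) = 26, so Q' = 350.
Then Pb = 436 − 1·350 = 86 and Ps = 532/11 + (2/11)·350 = 112.
The subsidy expands output by 350 − 328 = 22 past the efficient level; on those units the gap between marginal cost and willingness to pay runs from 0 up to 26.
DWL = ½ × 26 × 22 = 286.

Deadweight loss = £286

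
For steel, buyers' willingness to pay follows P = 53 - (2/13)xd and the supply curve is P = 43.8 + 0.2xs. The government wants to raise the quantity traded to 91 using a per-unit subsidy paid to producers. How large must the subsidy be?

Required subsidy s = 23 per unit

At x = 91, from the demand curve buyers pay Pb = 53 − (2/13)·91 = 39; from the supply curve sellers need Ps = 43.8 + 0.2·91 = 62.
The subsidy must fill the gap: s = Ps − Pb = 62 − 39 = 23.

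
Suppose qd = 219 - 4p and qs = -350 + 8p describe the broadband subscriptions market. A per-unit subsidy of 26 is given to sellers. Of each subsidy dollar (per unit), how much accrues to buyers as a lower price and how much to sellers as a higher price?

Buyers gain 52/3 per unit; sellers gain 26/3 per unit

Pre-subsidy: 219 - 4p = -350 + 8p gives p* = 569/12, q* = 88/3.
With the subsidy, sellers receive ps = pb + 26 for each unit, where pb is the price buyers pay.
Supply in terms of pb becomes qs = -350 + 8(pb + 26) = -142 + 8pb. Setting this equal to demand: 219 - 4pb = -142 + 8pb, so pb = 361/12.
Sellers receive ps = 361/12 + 26 = 673/12; q' = 219 − 4·(361/12) = 296/3.
Buyers' price falls by p* − pb = 569/12 − 361/12 = 52/3; sellers' price rises by ps − p* = 673/12 − 569/12 = 26/3.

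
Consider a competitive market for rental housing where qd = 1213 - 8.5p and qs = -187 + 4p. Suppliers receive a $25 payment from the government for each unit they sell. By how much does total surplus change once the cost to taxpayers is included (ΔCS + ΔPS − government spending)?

Net change in total surplus = -$850

Pre-subsidy: 1213 - 8.5p = -187 + 4p gives p* = 112, q* = 261.
With the subsidy, sellers receive ps = pb + 25 for each unit, where pb is the price buyers pay.
Supply in terms of pb becomes qs = -187 + 4(pb + 25) = -87 + 4pb. Setting this equal to demand: 1213 - 8.5pb = -87 + 4pb, so pb = 104.
Sellers receive ps = 104 + 25 = 129; q' = 1213 − 8.5·104 = 329.
ΔCS = ½(261 + 329)(112 − 104) = 2360; ΔPS = ½(261 + 329)(129 − 112) = 5015.
Government spending = 25 × 329 = 8225.
Net change = 2360 + 5015 − 8225 = -850. The loss equals the DWL triangle ½·25·68.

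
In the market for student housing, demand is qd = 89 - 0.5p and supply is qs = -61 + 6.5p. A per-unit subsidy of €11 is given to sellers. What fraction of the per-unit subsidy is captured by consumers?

Consumer share = 13/14

Pre-subsidy: 89 - 0.5p = -61 + 6.5p gives p* = 150/7, q* = 548/7.
With the subsidy, sellers receive ps = pb + 11 for each unit, where pb is the price buyers pay.
Supply in terms of pb becomes qs = -61 + 6.5(pb + 11) = 10.5 + 6.5pb. Setting this equal to demand: 89 - 0.5pb = 10.5 + 6.5pb, so pb = 157/14.
Sellers receive ps = 157/14 + 11 = 311/14; q' = 89 − 0.5·(157/14) = 2335/28.
Buyers' price falls by p* − pb = 150/7 − 157/14 = 143/14; sellers' price rises by ps − p* = 311/14 − 150/7 = 11/14.
So consumers capture (143/14)/11 = 13/14 of each unit of subsidy.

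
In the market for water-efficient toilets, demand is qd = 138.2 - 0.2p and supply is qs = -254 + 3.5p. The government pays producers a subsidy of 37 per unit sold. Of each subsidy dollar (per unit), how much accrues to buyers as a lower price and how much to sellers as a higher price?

Buyers gain 35 per unit; sellers gain 2 per unit

Pre-subsidy: 138.2 - 0.2p = -254 + 3.5p gives p* = 106, q* = 117.
With the subsidy, sellers receive ps = pb + 37 for each unit, where pb is the price buyers pay.
Supply in terms of pb becomes qs = -254 + 3.5(pb + 37) = -124.5 + 3.5pb. Setting this equal to demand: 138.2 - 0.2pb = -124.5 + 3.5pb, so pb = 71.
Sellers receive ps = 71 + 37 = 108; q' = 138.2 − 0.2·71 = 124.
Buyers' price falls by p* − pb = 106 − 71 = 35; sellers' price rises by ps − p* = 108 − 106 = 2.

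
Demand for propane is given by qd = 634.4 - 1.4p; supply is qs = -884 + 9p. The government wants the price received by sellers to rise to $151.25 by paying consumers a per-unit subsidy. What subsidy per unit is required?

At a seller price of 151.25, quantity supplied is -884 + 9·151.25 = 477.25.
Buyers absorb 477.25 only when they pay pb with 634.4 − 1.4·pb = 477.25, i.e. pb = 112.25.
s = ps − pb = 151.25 − 112.25 = 39.

Required subsidy s = $39 per unit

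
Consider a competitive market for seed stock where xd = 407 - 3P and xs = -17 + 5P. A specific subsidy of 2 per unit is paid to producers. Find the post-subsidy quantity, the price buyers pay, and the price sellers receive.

Pre-subsidy: 407 - 3P = -17 + 5P gives P* = 53, x* = 248.
With the subsidy, sellers receive Ps = Pb + 2 for each unit, where Pb is the price buyers pay.
Supply in terms of Pb becomes xs = -17 + 5(Pb + 2) = -7 + 5Pb. Setting this equal to demand: 407 - 3Pb = -7 + 5Pb, so Pb = 51.75.
Sellers receive Ps = 51.75 + 2 = 53.75; x' = 407 − 3·51.75 = 251.75.

x' = 251.75; buyers pay 51.75; sellers receive 53.75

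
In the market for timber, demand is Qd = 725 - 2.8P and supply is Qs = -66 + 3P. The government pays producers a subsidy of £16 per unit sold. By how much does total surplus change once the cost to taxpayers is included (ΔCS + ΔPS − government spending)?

Net change in total surplus = -5376/29

Pre-subsidy: 725 - 2.8P = -66 + 3P gives P* = 3955/29, Q* = 9951/29.
With the subsidy, sellers receive Ps = Pb + 16 for each unit, where Pb is the price buyers pay.
Supply in terms of Pb becomes Qs = -66 + 3(Pb + 16) = -18 + 3Pb. Setting this equal to demand: 725 - 2.8Pb = -18 + 3Pb, so Pb = 3715/29.
Sellers receive Ps = 3715/29 + 16 = 4179/29; Q' = 725 − 2.8·(3715/29) = 10623/29.
ΔCS = ½(9951/29 + 10623/29)(3955/29 − 3715/29) = 2468880/841; ΔPS = ½(9951/29 + 10623/29)(4179/29 − 3955/29) = 2304288/841.
Government spending = 16 × 10623/29 = 169968/29.
Net change = 2468880/841 + 2304288/841 − 169968/29 = -5376/29. The loss equals the DWL triangle ½·16·672/29.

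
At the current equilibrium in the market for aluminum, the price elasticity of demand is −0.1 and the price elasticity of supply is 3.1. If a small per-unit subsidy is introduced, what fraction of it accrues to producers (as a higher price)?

Producer share = 0.03125

For a small subsidy around the equilibrium, the benefit split depends on the relative slopes, which at a point are proportional to the elasticities.
Buyer share = εs/(εs + |εd|) = 3.1/(3.1 + 0.1) = 0.96875; seller share = |εd|/(εs + |εd|) = 0.03125.
So producers capture 0.03125 of the subsidy.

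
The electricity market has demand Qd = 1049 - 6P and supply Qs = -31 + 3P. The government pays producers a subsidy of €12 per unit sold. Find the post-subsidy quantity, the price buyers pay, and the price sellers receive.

Pre-subsidy: 1049 - 6P = -31 + 3P gives P* = 120, Q* = 329.
With the subsidy, sellers receive Ps = Pb + 12 for each unit, where Pb is the price buyers pay.
Supply in terms of Pb becomes Qs = -31 + 3(Pb + 12) = 5 + 3Pb. Setting this equal to demand: 1049 - 6Pb = 5 + 3Pb, so Pb = 116.
Sellers receive Ps = 116 + 12 = 128; Q' = 1049 − 6·116 = 353.

Q' = 353; buyers pay €116; sellers receive €128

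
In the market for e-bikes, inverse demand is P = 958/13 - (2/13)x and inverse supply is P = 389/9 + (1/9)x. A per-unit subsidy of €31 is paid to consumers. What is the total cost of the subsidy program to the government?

Pre-subsidy: 958/13 - (2/13)x = 389/9 + (1/9)x gives x* = 115 and P* = 56.
With the rebate, buyers effectively pay Pb = Ps − 31, where Ps is the price sellers receive.
On the curves, Pb = 958/13 - (2/13)x and Ps = 389/9 + (1/9)x; the wedge Ps − Pb = 31 gives 389/9 + (1/9)x − (958/13 - (2/13)x) = 31, so x' = 232.
Then Pb = 958/13 − (2/13)·232 = 38 and Ps = 389/9 + (1/9)·232 = 69.
Government outlay = subsidy × quantity = 31 × 232 = 7192.

Government cost = €7192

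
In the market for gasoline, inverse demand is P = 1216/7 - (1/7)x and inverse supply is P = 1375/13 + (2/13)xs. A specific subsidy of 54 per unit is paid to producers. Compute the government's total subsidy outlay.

Pre-subsidy: 1216/7 - (1/7)x = 1375/13 + (2/13)x gives x* = 229 and P* = 141.
With the subsidy, sellers receive Ps = Pb + 54 for each unit, where Pb is the price buyers pay.
On the curves, Pb = 1216/7 - (1/7)x and Ps = 1375/13 + (2/13)x; the wedge Ps − Pb = 54 gives 1375/13 + (2/13)x − (1216/7 - (1/7)x) = 54, so x' = 411.
Then Pb = 1216/7 − (1/7)·411 = 115 and Ps = 1375/13 + (2/13)·411 = 169.
Government outlay = subsidy × quantity = 54 × 411 = 22194.

Government cost = 22194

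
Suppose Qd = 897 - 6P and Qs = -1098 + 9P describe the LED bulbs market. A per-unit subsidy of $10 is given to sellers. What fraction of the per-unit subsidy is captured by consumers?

Pre-subsidy: 897 - 6P = -1098 + 9P gives P* = 133, Q* = 99.
With the subsidy, sellers receive Ps = Pb + 10 for each unit, where Pb is the price buyers pay.
Supply in terms of Pb becomes Qs = -1098 + 9(Pb + 10) = -1008 + 9Pb. Setting this equal to demand: 897 - 6Pb = -1008 + 9Pb, so Pb = 127.
Sellers receive Ps = 127 + 10 = 137; Q' = 897 − 6·127 = 135.
Buyers' price falls by P* − Pb = 133 − 127 = 6; sellers' price rises by Ps − P* = 137 − 133 = 4.
So consumers capture 6/10 = 0.6 of each unit of subsidy.

Consumer share = 0.6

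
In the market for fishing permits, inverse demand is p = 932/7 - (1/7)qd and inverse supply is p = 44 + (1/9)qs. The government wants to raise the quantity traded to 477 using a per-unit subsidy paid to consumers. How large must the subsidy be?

Required subsidy s = 32 per unit

At q = 477, from the demand curve buyers pay pb = 932/7 − (1/7)·477 = 65; from the supply curve sellers need ps = 44 + (1/9)·477 = 97.
The subsidy must fill the gap: s = ps − pb = 97 − 65 = 32.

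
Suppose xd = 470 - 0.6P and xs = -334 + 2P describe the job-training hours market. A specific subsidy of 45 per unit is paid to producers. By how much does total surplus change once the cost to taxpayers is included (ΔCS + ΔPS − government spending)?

Net change in total surplus = -6075/13

Pre-subsidy: 470 - 0.6P = -334 + 2P gives P* = 4020/13, x* = 3698/13.
With the subsidy, sellers receive Ps = Pb + 45 for each unit, where Pb is the price buyers pay.
Supply in terms of Pb becomes xs = -334 + 2(Pb + 45) = -244 + 2Pb. Setting this equal to demand: 470 - 0.6Pb = -244 + 2Pb, so Pb = 3570/13.
Sellers receive Ps = 3570/13 + 45 = 4155/13; x' = 470 − 0.6·(3570/13) = 3968/13.
ΔCS = ½(3698/13 + 3968/13)(4020/13 − 3570/13) = 1724850/169; ΔPS = ½(3698/13 + 3968/13)(4155/13 − 4020/13) = 517455/169.
Government spending = 45 × 3968/13 = 178560/13.
Net change = 1724850/169 + 517455/169 − 178560/13 = -6075/13. The loss equals the DWL triangle ½·45·270/13.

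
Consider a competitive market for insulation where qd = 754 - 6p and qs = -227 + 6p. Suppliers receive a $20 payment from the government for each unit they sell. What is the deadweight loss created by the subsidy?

Deadweight loss = $600

Pre-subsidy: 754 - 6p = -227 + 6p gives p* = 81.75, q* = 263.5.
With the subsidy, sellers receive ps = pb + 20 for each unit, where pb is the price buyers pay.
Supply in terms of pb becomes qs = -227 + 6(pb + 20) = -107 + 6pb. Setting this equal to demand: 754 - 6pb = -107 + 6pb, so pb = 71.75.
Sellers receive ps = 71.75 + 20 = 91.75; q' = 754 − 6·71.75 = 323.5.
The subsidy expands output by 323.5 − 263.5 = 60 past the efficient level; on those units the gap between marginal cost and willingness to pay runs from 0 up to 20.
DWL = ½ × 20 × 60 = 600.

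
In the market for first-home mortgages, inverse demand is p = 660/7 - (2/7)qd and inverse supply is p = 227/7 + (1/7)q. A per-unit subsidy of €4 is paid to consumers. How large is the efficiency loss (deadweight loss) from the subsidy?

Deadweight loss = 56/3

Pre-subsidy: 660/7 - (2/7)q = 227/7 + (1/7)q gives q* = 433/3 and p* = 1114/21.
With the rebate, buyers effectively pay pb = ps − 4, where ps is the price sellers receive.
On the curves, pb = 660/7 - (2/7)q and ps = 227/7 + (1/7)q; the wedge ps − pb = 4 gives 227/7 + (1/7)q − (660/7 - (2/7)q) = 4, so q' = 461/3.
Then pb = 660/7 − (2/7)·(461/3) = 1058/21 and ps = 227/7 + (1/7)·(461/3) = 1142/21.
The subsidy expands output by 461/3 − 433/3 = 28/3 past the efficient level; on those units the gap between marginal cost and willingness to pay runs from 0 up to 4.
DWL = ½ × 4 × 28/3 = 56/3.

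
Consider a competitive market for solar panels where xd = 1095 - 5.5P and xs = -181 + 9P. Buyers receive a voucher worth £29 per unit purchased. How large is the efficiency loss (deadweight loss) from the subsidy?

Pre-subsidy: 1095 - 5.5P = -181 + 9P gives P* = 88, x* = 611.
With the rebate, buyers effectively pay Pb = Ps − 29, where Ps is the price sellers receive.
Demand in terms of Ps becomes xd = 1095 − 5.5(Ps − 29) = 1254.5 - 5.5Ps. Setting this equal to supply: 1254.5 - 5.5Ps = -181 + 9Ps, so Ps = 99.
Buyers pay Pb = 99 − 29 = 70; x' = -181 + 9·99 = 710.
The subsidy expands output by 710 − 611 = 99 past the efficient level; on those units the gap between marginal cost and willingness to pay runs from 0 up to 29.
DWL = ½ × 29 × 99 = 1435.5.

Deadweight loss = £1435.5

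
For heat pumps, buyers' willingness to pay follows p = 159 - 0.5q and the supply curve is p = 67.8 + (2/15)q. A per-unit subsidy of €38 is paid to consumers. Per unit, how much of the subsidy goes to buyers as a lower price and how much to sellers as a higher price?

Pre-subsidy: 159 - 0.5q = 67.8 + (2/15)q gives q* = 144 and p* = 87.
With the rebate, buyers effectively pay pb = ps − 38, where ps is the price sellers receive.
On the curves, pb = 159 - 0.5q and ps = 67.8 + (2/15)q; the wedge ps − pb = 38 gives 67.8 + (2/15)q − (159 - 0.5q) = 38, so q' = 204.
Then pb = 159 − 0.5·204 = 57 and ps = 67.8 + (2/15)·204 = 95.
Buyers' price falls by p* − pb = 87 − 57 = 30; sellers' price rises by ps − p* = 95 − 87 = 8.

Buyers gain €30 per unit; sellers gain €8 per unit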